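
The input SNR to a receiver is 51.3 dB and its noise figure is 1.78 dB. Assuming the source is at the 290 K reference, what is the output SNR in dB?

By definition F = SNR_in/SNR_out, so in dB: SNR_out = SNR_in − NF
SNR_out = 51.3 − 1.78 = 49.52 dB

49.52 dB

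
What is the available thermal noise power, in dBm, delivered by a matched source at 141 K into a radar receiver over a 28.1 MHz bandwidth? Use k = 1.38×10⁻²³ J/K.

P_n = kTB = 1.38×10⁻²³ × 141 × 2.81×10⁷ = 5.47×10⁻¹⁴ W
In dBm: 10 log₁₀(5.47×10⁻¹⁴ / 10⁻³) = −102.6 dBm

−102.6 dBm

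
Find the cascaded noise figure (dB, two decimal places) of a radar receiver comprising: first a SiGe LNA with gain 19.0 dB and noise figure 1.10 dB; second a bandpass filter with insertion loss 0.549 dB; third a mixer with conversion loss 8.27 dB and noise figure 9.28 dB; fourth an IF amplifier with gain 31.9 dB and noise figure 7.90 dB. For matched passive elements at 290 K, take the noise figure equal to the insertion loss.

Convert to linear (a loss of L dB is a gain of −L dB): F_i = 10^(NF_i/10), G_i = 10^(G_i,dB/10)
  Stage 1: F_1 = 10^(1.10/10) = 1.288, G_1 = 10^(19.0/10) = 79.43
  Stage 2: F_2 = 10^(0.549/10) = 1.135, G_2 = 10^(−0.549/10) = 0.8813
  Stage 3: F_3 = 10^(9.28/10) = 8.472, G_3 = 10^(−8.27/10) = 0.1489
  Stage 4: F_4 = 10^(7.90/10) = 6.166, G_4 = 10^(31.9/10) = 1549
Friis cascade:
  F = 1.288 + (1.135 − 1)/79.43 + (8.472 − 1)/70.00 + (6.166 − 1)/10.43 = 1.892
NF = 10 log₁₀(1.892) = 2.77 dB

2.77 dB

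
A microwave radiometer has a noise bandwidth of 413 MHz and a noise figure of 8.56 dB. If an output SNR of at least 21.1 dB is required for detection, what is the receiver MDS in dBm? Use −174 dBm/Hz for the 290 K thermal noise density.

−58.2 dBm

Sensitivity = −174 + 10 log₁₀(B) + NF + SNR_min
= −174 + 86.16 + 8.56 + 21.1
= −58.18 dBm → −58.2 dBm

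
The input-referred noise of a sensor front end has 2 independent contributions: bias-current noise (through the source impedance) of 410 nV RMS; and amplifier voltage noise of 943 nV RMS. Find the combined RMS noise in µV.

1.03 µV

Uncorrelated sources add in power (mean-square): V_tot = √(ΣV_i²)
V_tot = √[(4.10×10⁻⁷)² + (9.43×10⁻⁷)²] = 1.03×10⁻⁶ V = 1.03 µV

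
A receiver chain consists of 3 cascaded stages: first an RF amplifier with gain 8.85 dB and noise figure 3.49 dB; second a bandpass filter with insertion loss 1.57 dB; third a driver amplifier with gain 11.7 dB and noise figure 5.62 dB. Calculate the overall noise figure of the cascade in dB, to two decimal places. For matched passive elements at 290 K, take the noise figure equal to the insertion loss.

4.45 dB

Convert to linear (a loss of L dB is a gain of −L dB): F_i = 10^(NF_i/10), G_i = 10^(G_i,dB/10)
  Stage 1: F_1 = 10^(3.49/10) = 2.234, G_1 = 10^(8.85/10) = 7.674
  Stage 2: F_2 = 10^(1.57/10) = 1.435, G_2 = 10^(−1.57/10) = 0.6966
  Stage 3: F_3 = 10^(5.62/10) = 3.648, G_3 = 10^(11.7/10) = 14.79
Friis cascade:
  F = 2.234 + (1.435 − 1)/7.674 + (3.648 − 1)/5.346 = 2.786
NF = 10 log₁₀(2.786) = 4.45 dB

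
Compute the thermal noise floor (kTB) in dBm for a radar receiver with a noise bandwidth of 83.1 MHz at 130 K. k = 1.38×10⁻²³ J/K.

P_n = kTB = 1.38×10⁻²³ × 130 × 8.31×10⁷ = 1.49×10⁻¹³ W
In dBm: 10 log₁₀(1.49×10⁻¹³ / 10⁻³) = −98.3 dBm

−98.3 dBm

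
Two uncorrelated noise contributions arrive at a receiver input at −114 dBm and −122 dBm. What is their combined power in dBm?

Convert to linear, add, convert back:
P₁ = 3.98×10⁻¹⁵ W, P₂ = 6.31×10⁻¹⁶ W
P_tot = 4.61×10⁻¹⁵ W → 10 log₁₀(P_tot / 10⁻³) = −113.4 dBm

−113.4 dBm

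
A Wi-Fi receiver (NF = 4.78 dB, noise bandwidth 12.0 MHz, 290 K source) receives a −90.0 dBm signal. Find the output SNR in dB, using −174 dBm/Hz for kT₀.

Noise floor: N = −174 + 10 log₁₀(B) + NF
10 log₁₀(1.20×10⁷) = 70.79 dB
N = −174 + 70.79 + 4.78 = −98.43 dBm
SNR = P_sig − N = −90.0 − (−98.43) = 8.43 dB → 8.4 dB

8.4 dB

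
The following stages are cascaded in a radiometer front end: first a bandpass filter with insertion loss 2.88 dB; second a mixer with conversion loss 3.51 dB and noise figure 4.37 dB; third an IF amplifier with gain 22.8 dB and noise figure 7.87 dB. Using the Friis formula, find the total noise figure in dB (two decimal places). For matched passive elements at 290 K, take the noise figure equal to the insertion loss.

Convert to linear (a loss of L dB is a gain of −L dB): F_i = 10^(NF_i/10), G_i = 10^(G_i,dB/10)
  Stage 1: F_1 = 10^(2.88/10) = 1.941, G_1 = 10^(−2.88/10) = 0.5152
  Stage 2: F_2 = 10^(4.37/10) = 2.735, G_2 = 10^(−3.51/10) = 0.4457
  Stage 3: F_3 = 10^(7.87/10) = 6.124, G_3 = 10^(22.8/10) = 190.5
Friis cascade:
  F = 1.941 + (2.735 − 1)/0.5152 + (6.124 − 1)/0.2296 = 27.62
NF = 10 log₁₀(27.62) = 14.41 dB

14.41 dB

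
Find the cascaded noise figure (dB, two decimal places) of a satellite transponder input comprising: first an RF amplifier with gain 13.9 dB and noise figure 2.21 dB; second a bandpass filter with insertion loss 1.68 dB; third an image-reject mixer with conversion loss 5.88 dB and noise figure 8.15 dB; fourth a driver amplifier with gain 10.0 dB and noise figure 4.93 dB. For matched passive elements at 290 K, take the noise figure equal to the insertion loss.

Convert to linear (a loss of L dB is a gain of −L dB): F_i = 10^(NF_i/10), G_i = 10^(G_i,dB/10)
  Stage 1: F_1 = 10^(2.21/10) = 1.663, G_1 = 10^(13.9/10) = 24.55
  Stage 2: F_2 = 10^(1.68/10) = 1.472, G_2 = 10^(−1.68/10) = 0.6792
  Stage 3: F_3 = 10^(8.15/10) = 6.531, G_3 = 10^(−5.88/10) = 0.2582
  Stage 4: F_4 = 10^(4.93/10) = 3.112, G_4 = 10^(10.0/10) = 10.00
Friis cascade:
  F = 1.663 + (1.472 − 1)/24.55 + (6.531 − 1)/16.67 + (3.112 − 1)/4.305 = 2.505
NF = 10 log₁₀(2.505) = 3.99 dB

3.99 dB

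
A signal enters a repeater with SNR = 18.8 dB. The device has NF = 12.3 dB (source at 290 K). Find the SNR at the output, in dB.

By definition F = SNR_in/SNR_out, so in dB: SNR_out = SNR_in − NF
SNR_out = 18.8 − 12.3 = 6.5 dB

6.5 dB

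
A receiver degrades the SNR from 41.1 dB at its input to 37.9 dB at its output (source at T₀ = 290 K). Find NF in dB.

NF (dB) = SNR_in(dB) − SNR_out(dB) when the source is at T₀
NF = 41.1 − 37.9 = 3.2 dB

3.2 dB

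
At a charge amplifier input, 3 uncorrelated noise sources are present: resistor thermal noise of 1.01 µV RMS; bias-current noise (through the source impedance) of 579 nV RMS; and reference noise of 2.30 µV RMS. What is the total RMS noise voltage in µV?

2.58 µV

Uncorrelated sources add in power (mean-square): V_tot = √(ΣV_i²)
V_tot = √[(1.01×10⁻⁶)² + (5.79×10⁻⁷)² + (2.30×10⁻⁶)²] = 2.58×10⁻⁶ V = 2.58 µV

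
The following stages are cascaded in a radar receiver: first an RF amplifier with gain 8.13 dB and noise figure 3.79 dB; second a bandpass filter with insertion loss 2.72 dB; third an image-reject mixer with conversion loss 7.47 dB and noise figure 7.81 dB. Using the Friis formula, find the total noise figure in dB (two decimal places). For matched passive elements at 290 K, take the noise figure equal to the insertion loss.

6.00 dB

Convert to linear (a loss of L dB is a gain of −L dB): F_i = 10^(NF_i/10), G_i = 10^(G_i,dB/10)
  Stage 1: F_1 = 10^(3.79/10) = 2.393, G_1 = 10^(8.13/10) = 6.501
  Stage 2: F_2 = 10^(2.72/10) = 1.871, G_2 = 10^(−2.72/10) = 0.5346
  Stage 3: F_3 = 10^(7.81/10) = 6.039, G_3 = 10^(−7.47/10) = 0.1791
Friis cascade:
  F = 2.393 + (1.871 − 1)/6.501 + (6.039 − 1)/3.475 = 3.977
NF = 10 log₁₀(3.977) = 6.00 dB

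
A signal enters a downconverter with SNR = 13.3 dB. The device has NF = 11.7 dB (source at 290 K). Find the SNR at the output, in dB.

By definition F = SNR_in/SNR_out, so in dB: SNR_out = SNR_in − NF
SNR_out = 13.3 − 11.7 = 1.6 dB

1.6 dB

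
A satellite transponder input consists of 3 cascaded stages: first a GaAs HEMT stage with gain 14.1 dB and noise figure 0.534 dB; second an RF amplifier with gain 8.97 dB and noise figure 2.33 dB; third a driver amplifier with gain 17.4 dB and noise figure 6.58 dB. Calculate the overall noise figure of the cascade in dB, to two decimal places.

0.70 dB

Convert to linear (a loss of L dB is a gain of −L dB): F_i = 10^(NF_i/10), G_i = 10^(G_i,dB/10)
  Stage 1: F_1 = 10^(0.534/10) = 1.131, G_1 = 10^(14.1/10) = 25.70
  Stage 2: F_2 = 10^(2.33/10) = 1.710, G_2 = 10^(8.97/10) = 7.889
  Stage 3: F_3 = 10^(6.58/10) = 4.550, G_3 = 10^(17.4/10) = 54.95
Friis cascade:
  F = 1.131 + (1.710 − 1)/25.70 + (4.550 − 1)/202.8 = 1.176
NF = 10 log₁₀(1.176) = 0.70 dB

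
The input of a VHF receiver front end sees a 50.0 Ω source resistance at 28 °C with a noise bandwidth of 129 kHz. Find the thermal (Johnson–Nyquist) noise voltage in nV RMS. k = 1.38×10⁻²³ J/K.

T = 28 °C + 273.15 = 301.15 K
V_n = √(4kTRB)
4kTRB = 4 × 1.38×10⁻²³ × 301.15 × 5.00×10¹ × 1.29×10⁵ = 1.07×10⁻¹³ V²
V_n = √(1.07×10⁻¹³) = 3.27×10⁻⁷ V = 327 nV

327 nV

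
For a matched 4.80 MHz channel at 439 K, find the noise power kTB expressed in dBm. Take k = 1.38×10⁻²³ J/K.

−105.4 dBm

P_n = kTB = 1.38×10⁻²³ × 439 × 4.80×10⁶ = 2.91×10⁻¹⁴ W
In dBm: 10 log₁₀(2.91×10⁻¹⁴ / 10⁻³) = −105.4 dBm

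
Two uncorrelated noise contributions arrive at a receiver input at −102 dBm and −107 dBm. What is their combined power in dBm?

−100.8 dBm

Convert to linear, add, convert back:
P₁ = 6.31×10⁻¹⁴ W, P₂ = 2.00×10⁻¹⁴ W
P_tot = 8.30×10⁻¹⁴ W → 10 log₁₀(P_tot / 10⁻³) = −100.8 dBm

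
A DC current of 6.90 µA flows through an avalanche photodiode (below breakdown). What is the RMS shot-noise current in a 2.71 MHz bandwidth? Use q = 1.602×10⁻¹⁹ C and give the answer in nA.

I_n = √(2qI·B)
2qI·B = 2 × 1.602×10⁻¹⁹ × 6.90×10⁻⁶ × 2.71×10⁶ = 5.99×10⁻¹⁸ A²
I_n = √(5.99×10⁻¹⁸) = 2.45×10⁻⁹ A = 2.45 nA

2.45 nA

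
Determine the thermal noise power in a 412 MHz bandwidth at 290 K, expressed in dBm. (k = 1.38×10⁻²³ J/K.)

P_n = kTB = 1.38×10⁻²³ × 290 × 4.12×10⁸ = 1.65×10⁻¹² W
In dBm: 10 log₁₀(1.65×10⁻¹² / 10⁻³) = −87.8 dBm

−87.8 dBm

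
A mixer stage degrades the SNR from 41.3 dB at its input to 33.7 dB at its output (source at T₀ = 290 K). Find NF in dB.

NF (dB) = SNR_in(dB) − SNR_out(dB) when the source is at T₀
NF = 41.3 − 33.7 = 7.6 dB

7.6 dB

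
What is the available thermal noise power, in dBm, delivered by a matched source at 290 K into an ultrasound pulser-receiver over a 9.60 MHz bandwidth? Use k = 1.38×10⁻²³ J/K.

−104.2 dBm

P_n = kTB = 1.38×10⁻²³ × 290 × 9.60×10⁶ = 3.84×10⁻¹⁴ W
In dBm: 10 log₁₀(3.84×10⁻¹⁴ / 10⁻³) = −104.2 dBm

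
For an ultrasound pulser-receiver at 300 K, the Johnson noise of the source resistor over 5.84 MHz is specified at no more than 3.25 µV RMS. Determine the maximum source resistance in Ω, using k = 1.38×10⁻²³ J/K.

Johnson–Nyquist: V_n = √(4kTRB) ⇒ R = V_n² / (4kTB)
4kTB = 4 × 1.38×10⁻²³ × 300 × 5.84×10⁶ = 9.67×10⁻¹⁴
R = (3.25×10⁻⁶)² / 9.67×10⁻¹⁴ = 1.09×10² Ω = 109 Ω

109 Ω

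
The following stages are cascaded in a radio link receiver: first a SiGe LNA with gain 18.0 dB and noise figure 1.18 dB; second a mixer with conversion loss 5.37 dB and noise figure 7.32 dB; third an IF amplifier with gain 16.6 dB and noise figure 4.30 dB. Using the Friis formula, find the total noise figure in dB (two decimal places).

Convert to linear (a loss of L dB is a gain of −L dB): F_i = 10^(NF_i/10), G_i = 10^(G_i,dB/10)
  Stage 1: F_1 = 10^(1.18/10) = 1.312, G_1 = 10^(18.0/10) = 63.10
  Stage 2: F_2 = 10^(7.32/10) = 5.395, G_2 = 10^(−5.37/10) = 0.2904
  Stage 3: F_3 = 10^(4.30/10) = 2.692, G_3 = 10^(16.6/10) = 45.71
Friis cascade:
  F = 1.312 + (5.395 − 1)/63.10 + (2.692 − 1)/18.32 = 1.474
NF = 10 log₁₀(1.474) = 1.69 dB

1.69 dB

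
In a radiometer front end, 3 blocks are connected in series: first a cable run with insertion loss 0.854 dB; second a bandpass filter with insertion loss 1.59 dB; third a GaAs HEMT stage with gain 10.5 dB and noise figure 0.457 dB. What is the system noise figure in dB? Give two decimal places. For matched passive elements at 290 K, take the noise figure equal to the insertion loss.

2.90 dB

Convert to linear (a loss of L dB is a gain of −L dB): F_i = 10^(NF_i/10), G_i = 10^(G_i,dB/10)
  Stage 1: F_1 = 10^(0.854/10) = 1.217, G_1 = 10^(−0.854/10) = 0.8215
  Stage 2: F_2 = 10^(1.59/10) = 1.442, G_2 = 10^(−1.59/10) = 0.6934
  Stage 3: F_3 = 10^(0.457/10) = 1.111, G_3 = 10^(10.5/10) = 11.22
Friis cascade:
  F = 1.217 + (1.442 − 1)/0.8215 + (1.111 − 1)/0.5696 = 1.950
NF = 10 log₁₀(1.950) = 2.90 dB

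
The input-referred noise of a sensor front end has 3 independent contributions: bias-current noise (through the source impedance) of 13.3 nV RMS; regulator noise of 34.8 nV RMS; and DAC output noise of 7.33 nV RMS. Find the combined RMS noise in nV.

Uncorrelated sources add in power (mean-square): V_tot = √(ΣV_i²)
V_tot = √[(1.33×10⁻⁸)² + (3.48×10⁻⁸)² + (7.33×10⁻⁹)²] = 3.80×10⁻⁸ V = 38.0 nV

38.0 nV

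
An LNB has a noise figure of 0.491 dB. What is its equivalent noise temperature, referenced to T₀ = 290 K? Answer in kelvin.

F = 10^(0.491/10) = 1.1197
T_e = (F − 1)·T₀ = (1.1197 − 1) × 290 = 34.7 K

34.7 K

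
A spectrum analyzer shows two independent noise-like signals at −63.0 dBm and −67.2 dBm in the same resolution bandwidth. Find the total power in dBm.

−61.6 dBm

Convert to linear, add, convert back:
P₁ = 5.01×10⁻¹⁰ W, P₂ = 1.91×10⁻¹⁰ W
P_tot = 6.92×10⁻¹⁰ W → 10 log₁₀(P_tot / 10⁻³) = −61.6 dBm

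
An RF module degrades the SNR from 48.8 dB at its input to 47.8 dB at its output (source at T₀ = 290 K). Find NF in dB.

NF (dB) = SNR_in(dB) − SNR_out(dB) when the source is at T₀
NF = 48.8 − 47.8 = 1.0 dB

1.0 dB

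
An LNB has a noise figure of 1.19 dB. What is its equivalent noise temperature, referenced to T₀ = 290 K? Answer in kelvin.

91.4 K

F = 10^(1.19/10) = 1.31522
T_e = (F − 1)·T₀ = (1.31522 − 1) × 290 = 91.4 K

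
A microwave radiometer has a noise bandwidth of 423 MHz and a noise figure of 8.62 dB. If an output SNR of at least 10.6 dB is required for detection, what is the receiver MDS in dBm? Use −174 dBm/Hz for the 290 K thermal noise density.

−68.5 dBm

Sensitivity = −174 + 10 log₁₀(B) + NF + SNR_min
= −174 + 86.26 + 8.62 + 10.6
= −68.52 dBm → −68.5 dBm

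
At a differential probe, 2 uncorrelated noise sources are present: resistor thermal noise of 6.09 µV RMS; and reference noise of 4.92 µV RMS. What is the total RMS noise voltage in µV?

7.83 µV

Uncorrelated sources add in power (mean-square): V_tot = √(ΣV_i²)
V_tot = √[(6.09×10⁻⁶)² + (4.92×10⁻⁶)²] = 7.83×10⁻⁶ V = 7.83 µV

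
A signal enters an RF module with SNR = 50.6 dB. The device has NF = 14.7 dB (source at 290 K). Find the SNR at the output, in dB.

35.9 dB

By definition F = SNR_in/SNR_out, so in dB: SNR_out = SNR_in − NF
SNR_out = 50.6 − 14.7 = 35.9 dB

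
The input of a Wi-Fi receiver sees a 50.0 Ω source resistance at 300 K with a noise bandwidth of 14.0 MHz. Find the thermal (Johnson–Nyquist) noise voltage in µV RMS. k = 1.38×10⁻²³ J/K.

V_n = √(4kTRB)
4kTRB = 4 × 1.38×10⁻²³ × 300 × 5.00×10¹ × 1.40×10⁷ = 1.16×10⁻¹¹ V²
V_n = √(1.16×10⁻¹¹) = 3.40×10⁻⁶ V = 3.40 µV

3.40 µV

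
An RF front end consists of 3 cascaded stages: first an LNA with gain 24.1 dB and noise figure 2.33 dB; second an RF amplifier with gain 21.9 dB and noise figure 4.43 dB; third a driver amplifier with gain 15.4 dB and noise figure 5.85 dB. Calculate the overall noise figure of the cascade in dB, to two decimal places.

2.35 dB

Convert to linear (a loss of L dB is a gain of −L dB): F_i = 10^(NF_i/10), G_i = 10^(G_i,dB/10)
  Stage 1: F_1 = 10^(2.33/10) = 1.710, G_1 = 10^(24.1/10) = 257.0
  Stage 2: F_2 = 10^(4.43/10) = 2.773, G_2 = 10^(21.9/10) = 154.9
  Stage 3: F_3 = 10^(5.85/10) = 3.846, G_3 = 10^(15.4/10) = 34.67
Friis cascade:
  F = 1.710 + (2.773 − 1)/257.0 + (3.846 − 1)/3.981×10⁴ = 1.717
NF = 10 log₁₀(1.717) = 2.35 dB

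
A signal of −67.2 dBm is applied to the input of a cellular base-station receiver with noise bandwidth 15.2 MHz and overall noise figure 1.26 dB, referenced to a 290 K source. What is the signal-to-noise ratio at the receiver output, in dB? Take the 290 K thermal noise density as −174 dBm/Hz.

33.7 dB

Noise floor: N = −174 + 10 log₁₀(B) + NF
10 log₁₀(1.52×10⁷) = 71.82 dB
N = −174 + 71.82 + 1.26 = −100.92 dBm
SNR = P_sig − N = −67.2 − (−100.92) = 33.72 dB → 33.7 dB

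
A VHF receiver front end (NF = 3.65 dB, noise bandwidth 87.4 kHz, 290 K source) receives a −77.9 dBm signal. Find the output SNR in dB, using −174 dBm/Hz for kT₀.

Noise floor: N = −174 + 10 log₁₀(B) + NF
10 log₁₀(8.74×10⁴) = 49.42 dB
N = −174 + 49.42 + 3.65 = −120.93 dBm
SNR = P_sig − N = −77.9 − (−120.93) = 43.03 dB → 43.0 dB

43.0 dB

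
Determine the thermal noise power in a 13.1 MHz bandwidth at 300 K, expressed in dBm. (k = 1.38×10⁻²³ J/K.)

−102.7 dBm

P_n = kTB = 1.38×10⁻²³ × 300 × 1.31×10⁷ = 5.42×10⁻¹⁴ W
In dBm: 10 log₁₀(5.42×10⁻¹⁴ / 10⁻³) = −102.7 dBm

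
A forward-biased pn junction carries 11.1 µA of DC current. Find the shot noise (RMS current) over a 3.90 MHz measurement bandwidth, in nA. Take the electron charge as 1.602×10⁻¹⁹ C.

I_n = √(2qI·B)
2qI·B = 2 × 1.602×10⁻¹⁹ × 1.11×10⁻⁵ × 3.90×10⁶ = 1.39×10⁻¹⁷ A²
I_n = √(1.39×10⁻¹⁷) = 3.72×10⁻⁹ A = 3.72 nA

3.72 nA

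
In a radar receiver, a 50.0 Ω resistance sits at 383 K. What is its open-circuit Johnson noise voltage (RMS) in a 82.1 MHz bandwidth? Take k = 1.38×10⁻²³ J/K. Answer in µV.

9.32 µV

V_n = √(4kTRB)
4kTRB = 4 × 1.38×10⁻²³ × 383 × 5.00×10¹ × 8.21×10⁷ = 8.68×10⁻¹¹ V²
V_n = √(8.68×10⁻¹¹) = 9.32×10⁻⁶ V = 9.32 µV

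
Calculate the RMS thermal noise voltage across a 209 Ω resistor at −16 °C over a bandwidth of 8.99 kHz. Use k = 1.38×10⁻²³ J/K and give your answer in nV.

163 nV

T = −16 °C + 273.15 = 257.15 K
V_n = √(4kTRB)
4kTRB = 4 × 1.38×10⁻²³ × 257.15 × 2.09×10² × 8.99×10³ = 2.67×10⁻¹⁴ V²
V_n = √(2.67×10⁻¹⁴) = 1.63×10⁻⁷ V = 163 nV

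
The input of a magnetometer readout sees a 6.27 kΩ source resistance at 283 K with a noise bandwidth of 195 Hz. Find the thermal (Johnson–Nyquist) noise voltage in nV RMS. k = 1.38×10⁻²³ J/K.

138 nV

V_n = √(4kTRB)
4kTRB = 4 × 1.38×10⁻²³ × 283 × 6.27×10³ × 1.95×10² = 1.91×10⁻¹⁴ V²
V_n = √(1.91×10⁻¹⁴) = 1.38×10⁻⁷ V = 138 nV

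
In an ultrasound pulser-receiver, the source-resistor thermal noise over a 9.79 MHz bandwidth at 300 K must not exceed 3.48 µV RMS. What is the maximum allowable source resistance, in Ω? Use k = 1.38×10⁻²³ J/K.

74.7 Ω

Johnson–Nyquist: V_n = √(4kTRB) ⇒ R = V_n² / (4kTB)
4kTB = 4 × 1.38×10⁻²³ × 300 × 9.79×10⁶ = 1.62×10⁻¹³
R = (3.48×10⁻⁶)² / 1.62×10⁻¹³ = 7.47×10¹ Ω = 74.7 Ω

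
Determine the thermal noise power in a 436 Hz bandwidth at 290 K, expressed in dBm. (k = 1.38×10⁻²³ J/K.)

−147.6 dBm

P_n = kTB = 1.38×10⁻²³ × 290 × 4.36×10² = 1.74×10⁻¹⁸ W
In dBm: 10 log₁₀(1.74×10⁻¹⁸ / 10⁻³) = −147.6 dBm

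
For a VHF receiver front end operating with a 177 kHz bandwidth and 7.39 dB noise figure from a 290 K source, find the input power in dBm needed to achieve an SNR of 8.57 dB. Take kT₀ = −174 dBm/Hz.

Sensitivity = −174 + 10 log₁₀(B) + NF + SNR_min
= −174 + 52.48 + 7.39 + 8.57
= −105.56 dBm → −105.6 dBm

−105.6 dBm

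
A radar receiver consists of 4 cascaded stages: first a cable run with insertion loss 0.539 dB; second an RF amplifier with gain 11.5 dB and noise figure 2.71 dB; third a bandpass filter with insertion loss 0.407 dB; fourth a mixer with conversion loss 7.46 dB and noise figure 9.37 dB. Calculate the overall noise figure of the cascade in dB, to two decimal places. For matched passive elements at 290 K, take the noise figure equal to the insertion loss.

Convert to linear (a loss of L dB is a gain of −L dB): F_i = 10^(NF_i/10), G_i = 10^(G_i,dB/10)
  Stage 1: F_1 = 10^(0.539/10) = 1.132, G_1 = 10^(−0.539/10) = 0.8833
  Stage 2: F_2 = 10^(2.71/10) = 1.866, G_2 = 10^(11.5/10) = 14.13
  Stage 3: F_3 = 10^(0.407/10) = 1.098, G_3 = 10^(−0.407/10) = 0.9105
  Stage 4: F_4 = 10^(9.37/10) = 8.650, G_4 = 10^(−7.46/10) = 0.1795
Friis cascade:
  F = 1.132 + (1.866 − 1)/0.8833 + (1.098 − 1)/12.48 + (8.650 − 1)/11.36 = 2.794
NF = 10 log₁₀(2.794) = 4.46 dB

4.46 dB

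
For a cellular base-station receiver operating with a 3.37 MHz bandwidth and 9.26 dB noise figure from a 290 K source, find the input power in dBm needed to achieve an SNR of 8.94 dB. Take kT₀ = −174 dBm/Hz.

−90.5 dBm

Sensitivity = −174 + 10 log₁₀(B) + NF + SNR_min
= −174 + 65.28 + 9.26 + 8.94
= −90.52 dBm → −90.5 dBm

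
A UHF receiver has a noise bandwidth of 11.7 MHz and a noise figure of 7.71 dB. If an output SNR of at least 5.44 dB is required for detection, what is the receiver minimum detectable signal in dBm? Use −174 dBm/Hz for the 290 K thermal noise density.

Sensitivity = −174 + 10 log₁₀(B) + NF + SNR_min
= −174 + 70.68 + 7.71 + 5.44
= −90.17 dBm → −90.2 dBm

−90.2 dBm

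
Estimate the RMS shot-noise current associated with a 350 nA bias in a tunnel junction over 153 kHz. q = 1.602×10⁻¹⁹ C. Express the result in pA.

131 pA

I_n = √(2qI·B)
2qI·B = 2 × 1.602×10⁻¹⁹ × 3.50×10⁻⁷ × 1.53×10⁵ = 1.72×10⁻²⁰ A²
I_n = √(1.72×10⁻²⁰) = 1.31×10⁻¹⁰ A = 131 pA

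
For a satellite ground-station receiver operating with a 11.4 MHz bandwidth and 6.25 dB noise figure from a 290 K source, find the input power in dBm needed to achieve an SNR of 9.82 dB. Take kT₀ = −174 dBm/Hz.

Sensitivity = −174 + 10 log₁₀(B) + NF + SNR_min
= −174 + 70.57 + 6.25 + 9.82
= −87.36 dBm → −87.4 dBm

−87.4 dBm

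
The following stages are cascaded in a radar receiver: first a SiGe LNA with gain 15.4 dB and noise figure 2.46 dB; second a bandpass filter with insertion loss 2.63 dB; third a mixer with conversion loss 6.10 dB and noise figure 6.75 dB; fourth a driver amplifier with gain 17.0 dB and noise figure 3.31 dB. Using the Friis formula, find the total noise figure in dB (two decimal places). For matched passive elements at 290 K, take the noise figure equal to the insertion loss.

Convert to linear (a loss of L dB is a gain of −L dB): F_i = 10^(NF_i/10), G_i = 10^(G_i,dB/10)
  Stage 1: F_1 = 10^(2.46/10) = 1.762, G_1 = 10^(15.4/10) = 34.67
  Stage 2: F_2 = 10^(2.63/10) = 1.832, G_2 = 10^(−2.63/10) = 0.5458
  Stage 3: F_3 = 10^(6.75/10) = 4.732, G_3 = 10^(−6.10/10) = 0.2455
  Stage 4: F_4 = 10^(3.31/10) = 2.143, G_4 = 10^(17.0/10) = 50.12
Friis cascade:
  F = 1.762 + (1.832 − 1)/34.67 + (4.732 − 1)/18.92 + (2.143 − 1)/4.645 = 2.229
NF = 10 log₁₀(2.229) = 3.48 dB

3.48 dB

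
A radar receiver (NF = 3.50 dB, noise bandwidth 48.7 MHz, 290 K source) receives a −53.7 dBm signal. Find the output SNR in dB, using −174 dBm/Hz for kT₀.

39.9 dB

Noise floor: N = −174 + 10 log₁₀(B) + NF
10 log₁₀(4.87×10⁷) = 76.88 dB
N = −174 + 76.88 + 3.50 = −93.62 dBm
SNR = P_sig − N = −53.7 − (−93.62) = 39.92 dB → 39.9 dB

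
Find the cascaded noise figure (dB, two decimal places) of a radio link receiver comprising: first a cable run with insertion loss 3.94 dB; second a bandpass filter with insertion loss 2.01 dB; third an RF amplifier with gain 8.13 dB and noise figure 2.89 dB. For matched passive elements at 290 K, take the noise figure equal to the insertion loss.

Convert to linear (a loss of L dB is a gain of −L dB): F_i = 10^(NF_i/10), G_i = 10^(G_i,dB/10)
  Stage 1: F_1 = 10^(3.94/10) = 2.477, G_1 = 10^(−3.94/10) = 0.4036
  Stage 2: F_2 = 10^(2.01/10) = 1.589, G_2 = 10^(−2.01/10) = 0.6295
  Stage 3: F_3 = 10^(2.89/10) = 1.945, G_3 = 10^(8.13/10) = 6.501
Friis cascade:
  F = 2.477 + (1.589 − 1)/0.4036 + (1.945 − 1)/0.2541 = 7.656
NF = 10 log₁₀(7.656) = 8.84 dB

8.84 dB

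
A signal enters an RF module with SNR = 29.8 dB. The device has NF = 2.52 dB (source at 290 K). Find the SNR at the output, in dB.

By definition F = SNR_in/SNR_out, so in dB: SNR_out = SNR_in − NF
SNR_out = 29.8 − 2.52 = 27.28 dB

27.28 dB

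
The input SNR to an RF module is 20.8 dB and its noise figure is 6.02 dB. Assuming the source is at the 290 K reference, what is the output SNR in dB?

By definition F = SNR_in/SNR_out, so in dB: SNR_out = SNR_in − NF
SNR_out = 20.8 − 6.02 = 14.78 dB

14.78 dB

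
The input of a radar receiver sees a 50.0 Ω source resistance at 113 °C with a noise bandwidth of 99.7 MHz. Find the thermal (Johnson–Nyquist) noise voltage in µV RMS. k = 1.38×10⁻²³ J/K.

T = 113 °C + 273.15 = 386.15 K
V_n = √(4kTRB)
4kTRB = 4 × 1.38×10⁻²³ × 386.15 × 5.00×10¹ × 9.97×10⁷ = 1.06×10⁻¹⁰ V²
V_n = √(1.06×10⁻¹⁰) = 1.03×10⁻⁵ V = 10.3 µV

10.3 µV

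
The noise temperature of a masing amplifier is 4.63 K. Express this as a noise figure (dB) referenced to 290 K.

0.069 dB

F = 1 + T_e/T₀ = 1 + 4.63/290 = 1.01597
NF = 10 log₁₀(1.01597) = 0.069 dB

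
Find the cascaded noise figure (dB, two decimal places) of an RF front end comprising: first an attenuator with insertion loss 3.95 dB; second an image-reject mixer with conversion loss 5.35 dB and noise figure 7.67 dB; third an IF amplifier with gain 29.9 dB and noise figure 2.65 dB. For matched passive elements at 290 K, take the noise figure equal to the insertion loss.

Convert to linear (a loss of L dB is a gain of −L dB): F_i = 10^(NF_i/10), G_i = 10^(G_i,dB/10)
  Stage 1: F_1 = 10^(3.95/10) = 2.483, G_1 = 10^(−3.95/10) = 0.4027
  Stage 2: F_2 = 10^(7.67/10) = 5.848, G_2 = 10^(−5.35/10) = 0.2917
  Stage 3: F_3 = 10^(2.65/10) = 1.841, G_3 = 10^(29.9/10) = 977.2
Friis cascade:
  F = 2.483 + (5.848 − 1)/0.4027 + (1.841 − 1)/0.1175 = 21.68
NF = 10 log₁₀(21.68) = 13.36 dB

13.36 dB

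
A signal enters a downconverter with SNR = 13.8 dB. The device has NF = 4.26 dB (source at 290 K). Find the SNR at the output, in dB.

By definition F = SNR_in/SNR_out, so in dB: SNR_out = SNR_in − NF
SNR_out = 13.8 − 4.26 = 9.54 dB

9.54 dB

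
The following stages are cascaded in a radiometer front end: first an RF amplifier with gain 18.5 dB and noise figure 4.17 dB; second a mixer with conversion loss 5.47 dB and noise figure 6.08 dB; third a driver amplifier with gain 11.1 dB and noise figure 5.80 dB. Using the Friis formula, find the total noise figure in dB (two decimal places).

4.46 dB

Convert to linear (a loss of L dB is a gain of −L dB): F_i = 10^(NF_i/10), G_i = 10^(G_i,dB/10)
  Stage 1: F_1 = 10^(4.17/10) = 2.612, G_1 = 10^(18.5/10) = 70.79
  Stage 2: F_2 = 10^(6.08/10) = 4.055, G_2 = 10^(−5.47/10) = 0.2838
  Stage 3: F_3 = 10^(5.80/10) = 3.802, G_3 = 10^(11.1/10) = 12.88
Friis cascade:
  F = 2.612 + (4.055 − 1)/70.79 + (3.802 − 1)/20.09 = 2.795
NF = 10 log₁₀(2.795) = 4.46 dB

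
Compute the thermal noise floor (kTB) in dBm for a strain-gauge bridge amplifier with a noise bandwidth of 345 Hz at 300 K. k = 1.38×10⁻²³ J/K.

P_n = kTB = 1.38×10⁻²³ × 300 × 3.45×10² = 1.43×10⁻¹⁸ W
In dBm: 10 log₁₀(1.43×10⁻¹⁸ / 10⁻³) = −148.5 dBm

−148.5 dBm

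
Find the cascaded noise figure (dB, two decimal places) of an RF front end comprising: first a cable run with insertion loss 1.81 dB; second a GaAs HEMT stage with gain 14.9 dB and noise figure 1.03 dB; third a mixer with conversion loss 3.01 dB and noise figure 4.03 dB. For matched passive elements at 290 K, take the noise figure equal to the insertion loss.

3.01 dB

Convert to linear (a loss of L dB is a gain of −L dB): F_i = 10^(NF_i/10), G_i = 10^(G_i,dB/10)
  Stage 1: F_1 = 10^(1.81/10) = 1.517, G_1 = 10^(−1.81/10) = 0.6592
  Stage 2: F_2 = 10^(1.03/10) = 1.268, G_2 = 10^(14.9/10) = 30.90
  Stage 3: F_3 = 10^(4.03/10) = 2.529, G_3 = 10^(−3.01/10) = 0.5000
Friis cascade:
  F = 1.517 + (1.268 − 1)/0.6592 + (2.529 − 1)/20.37 = 1.998
NF = 10 log₁₀(1.998) = 3.01 dB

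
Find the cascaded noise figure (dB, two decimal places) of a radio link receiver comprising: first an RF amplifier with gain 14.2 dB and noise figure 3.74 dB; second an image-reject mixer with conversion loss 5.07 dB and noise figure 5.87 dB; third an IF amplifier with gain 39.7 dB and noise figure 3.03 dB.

4.15 dB

Convert to linear (a loss of L dB is a gain of −L dB): F_i = 10^(NF_i/10), G_i = 10^(G_i,dB/10)
  Stage 1: F_1 = 10^(3.74/10) = 2.366, G_1 = 10^(14.2/10) = 26.30
  Stage 2: F_2 = 10^(5.87/10) = 3.864, G_2 = 10^(−5.07/10) = 0.3112
  Stage 3: F_3 = 10^(3.03/10) = 2.009, G_3 = 10^(39.7/10) = 9333
Friis cascade:
  F = 2.366 + (3.864 − 1)/26.30 + (2.009 − 1)/8.185 = 2.598
NF = 10 log₁₀(2.598) = 4.15 dB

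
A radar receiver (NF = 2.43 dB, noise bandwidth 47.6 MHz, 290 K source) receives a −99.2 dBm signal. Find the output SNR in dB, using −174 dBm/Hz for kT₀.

−4.4 dB

Noise floor: N = −174 + 10 log₁₀(B) + NF
10 log₁₀(4.76×10⁷) = 76.78 dB
N = −174 + 76.78 + 2.43 = −94.79 dBm
SNR = P_sig − N = −99.2 − (−94.79) = −4.41 dB → −4.4 dB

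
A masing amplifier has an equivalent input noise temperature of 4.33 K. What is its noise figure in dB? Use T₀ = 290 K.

F = 1 + T_e/T₀ = 1 + 4.33/290 = 1.01493
NF = 10 log₁₀(1.01493) = 0.064 dB

0.064 dB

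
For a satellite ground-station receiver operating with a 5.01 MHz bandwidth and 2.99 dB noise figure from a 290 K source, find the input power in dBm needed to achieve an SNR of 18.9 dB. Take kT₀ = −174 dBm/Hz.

Sensitivity = −174 + 10 log₁₀(B) + NF + SNR_min
= −174 + 67 + 2.99 + 18.9
= −85.11 dBm → −85.1 dBm

−85.1 dBm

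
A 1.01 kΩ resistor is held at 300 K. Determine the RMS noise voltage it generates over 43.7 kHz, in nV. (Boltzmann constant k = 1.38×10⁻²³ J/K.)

855 nV

V_n = √(4kTRB)
4kTRB = 4 × 1.38×10⁻²³ × 300 × 1.01×10³ × 4.37×10⁴ = 7.31×10⁻¹³ V²
V_n = √(7.31×10⁻¹³) = 8.55×10⁻⁷ V = 855 nV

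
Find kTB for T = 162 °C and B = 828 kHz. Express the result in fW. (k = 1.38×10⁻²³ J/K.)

4.97 fW

T = 162 °C + 273.15 = 435.15 K
P_n = kTB = 1.38×10⁻²³ × 435.15 × 8.28×10⁵ = 4.97×10⁻¹⁵ W = 4.97 fW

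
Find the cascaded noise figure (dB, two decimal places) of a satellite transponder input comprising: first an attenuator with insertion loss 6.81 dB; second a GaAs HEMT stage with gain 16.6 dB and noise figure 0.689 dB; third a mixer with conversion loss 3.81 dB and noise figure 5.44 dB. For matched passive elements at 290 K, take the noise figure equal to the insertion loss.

7.70 dB

Convert to linear (a loss of L dB is a gain of −L dB): F_i = 10^(NF_i/10), G_i = 10^(G_i,dB/10)
  Stage 1: F_1 = 10^(6.81/10) = 4.797, G_1 = 10^(−6.81/10) = 0.2084
  Stage 2: F_2 = 10^(0.689/10) = 1.172, G_2 = 10^(16.6/10) = 45.71
  Stage 3: F_3 = 10^(5.44/10) = 3.499, G_3 = 10^(−3.81/10) = 0.4159
Friis cascade:
  F = 4.797 + (1.172 − 1)/0.2084 + (3.499 − 1)/9.528 = 5.884
NF = 10 log₁₀(5.884) = 7.70 dB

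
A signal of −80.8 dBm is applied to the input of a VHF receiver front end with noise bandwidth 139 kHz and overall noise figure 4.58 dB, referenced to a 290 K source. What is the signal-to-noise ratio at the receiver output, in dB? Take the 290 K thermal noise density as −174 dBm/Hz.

37.2 dB

Noise floor: N = −174 + 10 log₁₀(B) + NF
10 log₁₀(1.39×10⁵) = 51.43 dB
N = −174 + 51.43 + 4.58 = −117.99 dBm
SNR = P_sig − N = −80.8 − (−117.99) = 37.19 dB → 37.2 dB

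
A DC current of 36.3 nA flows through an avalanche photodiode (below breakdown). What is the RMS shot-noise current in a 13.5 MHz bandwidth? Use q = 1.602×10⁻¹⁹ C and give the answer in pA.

I_n = √(2qI·B)
2qI·B = 2 × 1.602×10⁻¹⁹ × 3.63×10⁻⁸ × 1.35×10⁷ = 1.57×10⁻¹⁹ A²
I_n = √(1.57×10⁻¹⁹) = 3.96×10⁻¹⁰ A = 396 pA

396 pA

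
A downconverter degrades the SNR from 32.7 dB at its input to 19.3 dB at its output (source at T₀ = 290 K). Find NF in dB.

13.4 dB

NF (dB) = SNR_in(dB) − SNR_out(dB) when the source is at T₀
NF = 32.7 − 19.3 = 13.4 dB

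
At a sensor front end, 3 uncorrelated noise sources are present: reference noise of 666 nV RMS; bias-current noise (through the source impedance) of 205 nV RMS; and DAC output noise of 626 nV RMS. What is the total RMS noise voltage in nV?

937 nV

Uncorrelated sources add in power (mean-square): V_tot = √(ΣV_i²)
V_tot = √[(6.66×10⁻⁷)² + (2.05×10⁻⁷)² + (6.26×10⁻⁷)²] = 9.37×10⁻⁷ V = 937 nV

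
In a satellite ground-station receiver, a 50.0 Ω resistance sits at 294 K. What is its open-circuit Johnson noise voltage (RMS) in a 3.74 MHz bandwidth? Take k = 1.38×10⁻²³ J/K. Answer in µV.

V_n = √(4kTRB)
4kTRB = 4 × 1.38×10⁻²³ × 294 × 5.00×10¹ × 3.74×10⁶ = 3.03×10⁻¹² V²
V_n = √(3.03×10⁻¹²) = 1.74×10⁻⁶ V = 1.74 µV

1.74 µV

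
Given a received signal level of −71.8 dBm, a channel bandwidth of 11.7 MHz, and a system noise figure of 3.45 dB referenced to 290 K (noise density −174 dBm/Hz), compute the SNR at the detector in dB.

Noise floor: N = −174 + 10 log₁₀(B) + NF
10 log₁₀(1.17×10⁷) = 70.68 dB
N = −174 + 70.68 + 3.45 = −99.87 dBm
SNR = P_sig − N = −71.8 − (−99.87) = 28.07 dB → 28.1 dB

28.1 dB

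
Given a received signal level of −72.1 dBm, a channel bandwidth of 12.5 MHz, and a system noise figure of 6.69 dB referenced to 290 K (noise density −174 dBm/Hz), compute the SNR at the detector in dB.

Noise floor: N = −174 + 10 log₁₀(B) + NF
10 log₁₀(1.25×10⁷) = 70.97 dB
N = −174 + 70.97 + 6.69 = −96.34 dBm
SNR = P_sig − N = −72.1 − (−96.34) = 24.24 dB → 24.2 dB

24.2 dB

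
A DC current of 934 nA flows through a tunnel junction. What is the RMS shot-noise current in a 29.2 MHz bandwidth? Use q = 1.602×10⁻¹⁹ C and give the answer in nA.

I_n = √(2qI·B)
2qI·B = 2 × 1.602×10⁻¹⁹ × 9.34×10⁻⁷ × 2.92×10⁷ = 8.74×10⁻¹⁸ A²
I_n = √(8.74×10⁻¹⁸) = 2.96×10⁻⁹ A = 2.96 nA

2.96 nA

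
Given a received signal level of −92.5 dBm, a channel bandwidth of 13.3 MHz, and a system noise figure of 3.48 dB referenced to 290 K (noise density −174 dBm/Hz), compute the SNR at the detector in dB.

Noise floor: N = −174 + 10 log₁₀(B) + NF
10 log₁₀(1.33×10⁷) = 71.24 dB
N = −174 + 71.24 + 3.48 = −99.28 dBm
SNR = P_sig − N = −92.5 − (−99.28) = 6.78 dB → 6.8 dB

6.8 dB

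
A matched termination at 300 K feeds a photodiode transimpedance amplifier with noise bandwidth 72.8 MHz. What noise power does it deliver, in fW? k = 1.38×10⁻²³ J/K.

301 fW

P_n = kTB = 1.38×10⁻²³ × 300 × 7.28×10⁷ = 3.01×10⁻¹³ W = 301 fW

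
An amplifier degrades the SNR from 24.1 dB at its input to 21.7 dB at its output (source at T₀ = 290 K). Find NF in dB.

NF (dB) = SNR_in(dB) − SNR_out(dB) when the source is at T₀
NF = 24.1 − 21.7 = 2.4 dB

2.4 dB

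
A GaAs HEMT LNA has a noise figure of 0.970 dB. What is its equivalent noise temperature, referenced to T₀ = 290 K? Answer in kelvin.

F = 10^(0.970/10) = 1.25026
T_e = (F − 1)·T₀ = (1.25026 − 1) × 290 = 72.6 K

72.6 K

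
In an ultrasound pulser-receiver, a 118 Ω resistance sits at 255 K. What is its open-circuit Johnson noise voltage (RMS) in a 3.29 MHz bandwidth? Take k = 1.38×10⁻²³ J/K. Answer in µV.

V_n = √(4kTRB)
4kTRB = 4 × 1.38×10⁻²³ × 255 × 1.18×10² × 3.29×10⁶ = 5.46×10⁻¹² V²
V_n = √(5.46×10⁻¹²) = 2.34×10⁻⁶ V = 2.34 µV

2.34 µV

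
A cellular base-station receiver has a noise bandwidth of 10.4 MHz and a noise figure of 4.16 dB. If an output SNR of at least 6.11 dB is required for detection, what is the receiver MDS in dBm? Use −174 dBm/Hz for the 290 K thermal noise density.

−93.6 dBm

Sensitivity = −174 + 10 log₁₀(B) + NF + SNR_min
= −174 + 70.17 + 4.16 + 6.11
= −93.56 dBm → −93.6 dBm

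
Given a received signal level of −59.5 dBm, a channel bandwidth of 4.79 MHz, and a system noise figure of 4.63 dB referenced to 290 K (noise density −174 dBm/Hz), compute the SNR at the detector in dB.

Noise floor: N = −174 + 10 log₁₀(B) + NF
10 log₁₀(4.79×10⁶) = 66.8 dB
N = −174 + 66.8 + 4.63 = −102.57 dBm
SNR = P_sig − N = −59.5 − (−102.57) = 43.07 dB → 43.1 dB

43.1 dB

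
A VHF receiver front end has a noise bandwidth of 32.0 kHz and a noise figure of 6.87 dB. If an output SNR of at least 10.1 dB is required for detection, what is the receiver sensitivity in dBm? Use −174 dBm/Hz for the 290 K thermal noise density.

−112.0 dBm

Sensitivity = −174 + 10 log₁₀(B) + NF + SNR_min
= −174 + 45.05 + 6.87 + 10.1
= −111.98 dBm → −112.0 dBm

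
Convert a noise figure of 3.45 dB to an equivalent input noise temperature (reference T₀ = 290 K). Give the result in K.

352 K

F = 10^(3.45/10) = 2.21309
T_e = (F − 1)·T₀ = (2.21309 − 1) × 290 = 352 K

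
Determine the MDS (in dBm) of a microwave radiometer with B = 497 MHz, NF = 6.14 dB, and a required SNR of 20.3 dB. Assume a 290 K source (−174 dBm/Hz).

−60.6 dBm

Sensitivity = −174 + 10 log₁₀(B) + NF + SNR_min
= −174 + 86.96 + 6.14 + 20.3
= −60.60 dBm → −60.6 dBm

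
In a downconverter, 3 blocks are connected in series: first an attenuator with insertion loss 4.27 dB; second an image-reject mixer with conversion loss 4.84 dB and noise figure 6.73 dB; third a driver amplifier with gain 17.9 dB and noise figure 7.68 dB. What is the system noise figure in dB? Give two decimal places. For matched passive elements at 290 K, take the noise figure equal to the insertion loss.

17.18 dB

Convert to linear (a loss of L dB is a gain of −L dB): F_i = 10^(NF_i/10), G_i = 10^(G_i,dB/10)
  Stage 1: F_1 = 10^(4.27/10) = 2.673, G_1 = 10^(−4.27/10) = 0.3741
  Stage 2: F_2 = 10^(6.73/10) = 4.710, G_2 = 10^(−4.84/10) = 0.3281
  Stage 3: F_3 = 10^(7.68/10) = 5.861, G_3 = 10^(17.9/10) = 61.66
Friis cascade:
  F = 2.673 + (4.710 − 1)/0.3741 + (5.861 − 1)/0.1227 = 52.20
NF = 10 log₁₀(52.20) = 17.18 dB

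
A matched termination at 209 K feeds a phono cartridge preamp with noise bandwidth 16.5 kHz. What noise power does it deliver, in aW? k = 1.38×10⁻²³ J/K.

47.6 aW

P_n = kTB = 1.38×10⁻²³ × 209 × 1.65×10⁴ = 4.76×10⁻¹⁷ W = 47.6 aW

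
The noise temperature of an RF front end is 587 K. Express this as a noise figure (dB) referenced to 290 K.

F = 1 + T_e/T₀ = 1 + 587/290 = 3.02414
NF = 10 log₁₀(3.02414) = 4.81 dB

4.81 dB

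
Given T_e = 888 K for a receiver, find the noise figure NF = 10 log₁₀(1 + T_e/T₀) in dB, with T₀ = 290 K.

6.09 dB

F = 1 + T_e/T₀ = 1 + 888/290 = 4.06207
NF = 10 log₁₀(4.06207) = 6.09 dB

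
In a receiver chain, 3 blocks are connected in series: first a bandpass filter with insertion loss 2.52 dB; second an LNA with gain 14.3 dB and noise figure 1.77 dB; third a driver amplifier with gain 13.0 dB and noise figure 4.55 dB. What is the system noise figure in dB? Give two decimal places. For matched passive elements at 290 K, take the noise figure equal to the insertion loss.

4.48 dB

Convert to linear (a loss of L dB is a gain of −L dB): F_i = 10^(NF_i/10), G_i = 10^(G_i,dB/10)
  Stage 1: F_1 = 10^(2.52/10) = 1.786, G_1 = 10^(−2.52/10) = 0.5598
  Stage 2: F_2 = 10^(1.77/10) = 1.503, G_2 = 10^(14.3/10) = 26.92
  Stage 3: F_3 = 10^(4.55/10) = 2.851, G_3 = 10^(13.0/10) = 19.95
Friis cascade:
  F = 1.786 + (1.503 − 1)/0.5598 + (2.851 − 1)/15.07 = 2.808
NF = 10 log₁₀(2.808) = 4.48 dB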